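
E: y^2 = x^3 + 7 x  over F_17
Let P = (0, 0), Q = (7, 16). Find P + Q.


P != Q, so use the chord formula.
s = (y2 - y1) / (x2 - x1) = (16) / (7) mod 17 = 12
x3 = s^2 - x1 - x2 mod 17 = 12^2 - 0 - 7 = 1
y3 = s (x1 - x3) - y1 mod 17 = 12 * (0 - 1) - 0 = 5

P + Q = (1, 5)


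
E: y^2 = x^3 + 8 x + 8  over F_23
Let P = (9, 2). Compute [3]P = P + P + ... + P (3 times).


k = 3 = 11_2 (binary, LSB first: 11)
Double-and-add from P = (9, 2):
  bit 0 = 1: acc = O + (9, 2) = (9, 2)
  bit 1 = 1: acc = (9, 2) + (11, 22) = (11, 1)

3P = (11, 1)


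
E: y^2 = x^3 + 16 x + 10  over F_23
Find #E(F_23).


For each x in F_23, count y with y^2 = x^3 + 16 x + 10 mod 23:
  x = 1: RHS = 4, y in [2, 21]  -> 2 point(s)
  x = 2: RHS = 4, y in [2, 21]  -> 2 point(s)
  x = 3: RHS = 16, y in [4, 19]  -> 2 point(s)
  x = 4: RHS = 0, y in [0]  -> 1 point(s)
  x = 5: RHS = 8, y in [10, 13]  -> 2 point(s)
  x = 6: RHS = 0, y in [0]  -> 1 point(s)
  x = 8: RHS = 6, y in [11, 12]  -> 2 point(s)
  x = 9: RHS = 9, y in [3, 20]  -> 2 point(s)
  x = 13: RHS = 0, y in [0]  -> 1 point(s)
  x = 18: RHS = 12, y in [9, 14]  -> 2 point(s)
  x = 20: RHS = 4, y in [2, 21]  -> 2 point(s)
  x = 21: RHS = 16, y in [4, 19]  -> 2 point(s)
  x = 22: RHS = 16, y in [4, 19]  -> 2 point(s)
Affine points: 23. Add the point at infinity: total = 24.

#E(F_23) = 24


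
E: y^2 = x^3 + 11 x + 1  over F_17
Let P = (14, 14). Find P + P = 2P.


Doubling: s = (3 x1^2 + a) / (2 y1)
s = (3*14^2 + 11) / (2*14) mod 17 = 5
x3 = s^2 - 2 x1 mod 17 = 5^2 - 2*14 = 14
y3 = s (x1 - x3) - y1 mod 17 = 5 * (14 - 14) - 14 = 3

2P = (14, 3)


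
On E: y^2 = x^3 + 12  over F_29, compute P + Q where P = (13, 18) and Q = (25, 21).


P != Q, so use the chord formula.
s = (y2 - y1) / (x2 - x1) = (3) / (12) mod 29 = 22
x3 = s^2 - x1 - x2 mod 29 = 22^2 - 13 - 25 = 11
y3 = s (x1 - x3) - y1 mod 29 = 22 * (13 - 11) - 18 = 26

P + Q = (11, 26)


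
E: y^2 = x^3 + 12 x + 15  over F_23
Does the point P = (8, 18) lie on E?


Check whether y^2 = x^3 + 12 x + 15 (mod 23) for (x, y) = (8, 18).
LHS: y^2 = 18^2 mod 23 = 2
RHS: x^3 + 12 x + 15 = 8^3 + 12*8 + 15 mod 23 = 2
LHS = RHS

Yes, on the curve


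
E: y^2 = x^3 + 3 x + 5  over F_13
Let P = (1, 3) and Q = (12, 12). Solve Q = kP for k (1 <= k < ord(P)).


Enumerate multiples of P until we hit Q = (12, 12):
  1P = (1, 3)
  2P = (12, 12)
Match found at i = 2.

k = 2


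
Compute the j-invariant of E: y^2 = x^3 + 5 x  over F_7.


Delta = -16(4 a^3 + 27 b^2) mod 7 = 1
-1728 * (4 a)^3 = -1728 * (4*5)^3 mod 7 = 6
j = 6 * 1^(-1) mod 7 = 6

j = 6 (mod 7)


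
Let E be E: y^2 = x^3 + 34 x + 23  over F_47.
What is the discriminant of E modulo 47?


4 a^3 + 27 b^2 = 4*34^3 + 27*23^2 = 157216 + 14283 = 171499
Delta = -16 * (171499) = -2743984
Delta mod 47 = 17

Delta = 17 (mod 47)


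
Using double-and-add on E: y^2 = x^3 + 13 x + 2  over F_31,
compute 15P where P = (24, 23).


k = 15 = 1111_2 (binary, LSB first: 1111)
Double-and-add from P = (24, 23):
  bit 0 = 1: acc = O + (24, 23) = (24, 23)
  bit 1 = 1: acc = (24, 23) + (21, 9) = (25, 24)
  bit 2 = 1: acc = (25, 24) + (14, 18) = (11, 9)
  bit 3 = 1: acc = (11, 9) + (10, 4) = (4, 26)

15P = (4, 26)


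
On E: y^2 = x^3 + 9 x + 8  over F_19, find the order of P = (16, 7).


Compute successive multiples of P until we hit O:
  1P = (16, 7)
  2P = (13, 17)
  3P = (18, 6)
  4P = (9, 18)
  5P = (5, 11)
  6P = (3, 9)
  7P = (17, 18)
  8P = (12, 18)
  ... (continuing to 19P)
  19P = O

ord(P) = 19


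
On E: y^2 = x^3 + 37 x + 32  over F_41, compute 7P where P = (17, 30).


k = 7 = 111_2 (binary, LSB first: 111)
Double-and-add from P = (17, 30):
  bit 0 = 1: acc = O + (17, 30) = (17, 30)
  bit 1 = 1: acc = (17, 30) + (27, 38) = (37, 36)
  bit 2 = 1: acc = (37, 36) + (8, 26) = (32, 35)

7P = (32, 35)


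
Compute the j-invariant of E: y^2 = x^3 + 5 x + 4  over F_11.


Delta = -16(4 a^3 + 27 b^2) mod 11 = 4
-1728 * (4 a)^3 = -1728 * (4*5)^3 mod 11 = 8
j = 8 * 4^(-1) mod 11 = 2

j = 2 (mod 11)


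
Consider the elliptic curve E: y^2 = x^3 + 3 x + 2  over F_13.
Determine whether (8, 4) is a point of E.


Check whether y^2 = x^3 + 3 x + 2 (mod 13) for (x, y) = (8, 4).
LHS: y^2 = 4^2 mod 13 = 3
RHS: x^3 + 3 x + 2 = 8^3 + 3*8 + 2 mod 13 = 5
LHS != RHS

No, not on the curve


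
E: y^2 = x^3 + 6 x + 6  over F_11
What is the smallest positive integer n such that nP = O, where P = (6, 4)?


Compute successive multiples of P until we hit O:
  1P = (6, 4)
  2P = (2, 9)
  3P = (8, 4)
  4P = (8, 7)
  5P = (2, 2)
  6P = (6, 7)
  7P = O

ord(P) = 7


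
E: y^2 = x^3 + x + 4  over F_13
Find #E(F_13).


For each x in F_13, count y with y^2 = x^3 + 1 x + 4 mod 13:
  x = 0: RHS = 4, y in [2, 11]  -> 2 point(s)
  x = 2: RHS = 1, y in [1, 12]  -> 2 point(s)
  x = 5: RHS = 4, y in [2, 11]  -> 2 point(s)
  x = 7: RHS = 3, y in [4, 9]  -> 2 point(s)
  x = 8: RHS = 4, y in [2, 11]  -> 2 point(s)
  x = 9: RHS = 1, y in [1, 12]  -> 2 point(s)
  x = 10: RHS = 0, y in [0]  -> 1 point(s)
Affine points: 13. Add the point at infinity: total = 14.

#E(F_13) = 14


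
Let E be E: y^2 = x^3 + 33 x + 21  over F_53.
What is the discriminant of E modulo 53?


4 a^3 + 27 b^2 = 4*33^3 + 27*21^2 = 143748 + 11907 = 155655
Delta = -16 * (155655) = -2490480
Delta mod 53 = 43

Delta = 43 (mod 53)


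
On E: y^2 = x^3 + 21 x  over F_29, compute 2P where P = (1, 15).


Doubling: s = (3 x1^2 + a) / (2 y1)
s = (3*1^2 + 21) / (2*15) mod 29 = 24
x3 = s^2 - 2 x1 mod 29 = 24^2 - 2*1 = 23
y3 = s (x1 - x3) - y1 mod 29 = 24 * (1 - 23) - 15 = 8

2P = (23, 8)


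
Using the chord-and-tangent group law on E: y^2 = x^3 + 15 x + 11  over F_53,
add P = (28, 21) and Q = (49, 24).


P != Q, so use the chord formula.
s = (y2 - y1) / (x2 - x1) = (3) / (21) mod 53 = 38
x3 = s^2 - x1 - x2 mod 53 = 38^2 - 28 - 49 = 42
y3 = s (x1 - x3) - y1 mod 53 = 38 * (28 - 42) - 21 = 30

P + Q = (42, 30)


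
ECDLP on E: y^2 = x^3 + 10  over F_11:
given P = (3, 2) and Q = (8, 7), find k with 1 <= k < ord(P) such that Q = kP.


Enumerate multiples of P until we hit Q = (8, 7):
  1P = (3, 2)
  2P = (10, 3)
  3P = (7, 10)
  4P = (5, 5)
  5P = (8, 7)
Match found at i = 5.

k = 5


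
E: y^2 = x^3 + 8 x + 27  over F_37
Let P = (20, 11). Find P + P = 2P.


Doubling: s = (3 x1^2 + a) / (2 y1)
s = (3*20^2 + 8) / (2*11) mod 37 = 28
x3 = s^2 - 2 x1 mod 37 = 28^2 - 2*20 = 4
y3 = s (x1 - x3) - y1 mod 37 = 28 * (20 - 4) - 11 = 30

2P = (4, 30)


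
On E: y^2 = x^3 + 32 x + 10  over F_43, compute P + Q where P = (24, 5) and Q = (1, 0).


P != Q, so use the chord formula.
s = (y2 - y1) / (x2 - x1) = (38) / (20) mod 43 = 32
x3 = s^2 - x1 - x2 mod 43 = 32^2 - 24 - 1 = 10
y3 = s (x1 - x3) - y1 mod 43 = 32 * (24 - 10) - 5 = 13

P + Q = (10, 13)


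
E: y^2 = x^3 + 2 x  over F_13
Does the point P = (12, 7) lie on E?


Check whether y^2 = x^3 + 2 x + 0 (mod 13) for (x, y) = (12, 7).
LHS: y^2 = 7^2 mod 13 = 10
RHS: x^3 + 2 x + 0 = 12^3 + 2*12 + 0 mod 13 = 10
LHS = RHS

Yes, on the curve


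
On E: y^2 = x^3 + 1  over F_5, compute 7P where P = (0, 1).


k = 7 = 111_2 (binary, LSB first: 111)
Double-and-add from P = (0, 1):
  bit 0 = 1: acc = O + (0, 1) = (0, 1)
  bit 1 = 1: acc = (0, 1) + (0, 4) = O
  bit 2 = 1: acc = O + (0, 1) = (0, 1)

7P = (0, 1)


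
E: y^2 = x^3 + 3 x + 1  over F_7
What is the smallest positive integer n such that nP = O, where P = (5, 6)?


Compute successive multiples of P until we hit O:
  1P = (5, 6)
  2P = (6, 5)
  3P = (4, 0)
  4P = (6, 2)
  5P = (5, 1)
  6P = O

ord(P) = 6


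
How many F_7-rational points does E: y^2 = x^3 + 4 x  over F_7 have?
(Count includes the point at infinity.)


For each x in F_7, count y with y^2 = x^3 + 4 x + 0 mod 7:
  x = 0: RHS = 0, y in [0]  -> 1 point(s)
  x = 2: RHS = 2, y in [3, 4]  -> 2 point(s)
  x = 3: RHS = 4, y in [2, 5]  -> 2 point(s)
  x = 6: RHS = 2, y in [3, 4]  -> 2 point(s)
Affine points: 7. Add the point at infinity: total = 8.

#E(F_7) = 8


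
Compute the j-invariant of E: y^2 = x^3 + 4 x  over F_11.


Delta = -16(4 a^3 + 27 b^2) mod 11 = 7
-1728 * (4 a)^3 = -1728 * (4*4)^3 mod 11 = 7
j = 7 * 7^(-1) mod 11 = 1

j = 1 (mod 11)


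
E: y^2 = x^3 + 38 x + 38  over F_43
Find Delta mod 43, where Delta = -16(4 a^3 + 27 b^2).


4 a^3 + 27 b^2 = 4*38^3 + 27*38^2 = 219488 + 38988 = 258476
Delta = -16 * (258476) = -4135616
Delta mod 43 = 38

Delta = 38 (mod 43)


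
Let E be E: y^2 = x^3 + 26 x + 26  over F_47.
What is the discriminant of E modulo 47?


4 a^3 + 27 b^2 = 4*26^3 + 27*26^2 = 70304 + 18252 = 88556
Delta = -16 * (88556) = -1416896
Delta mod 47 = 13

Delta = 13 (mod 47)


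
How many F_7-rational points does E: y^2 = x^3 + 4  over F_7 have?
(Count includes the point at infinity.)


For each x in F_7, count y with y^2 = x^3 + 0 x + 4 mod 7:
  x = 0: RHS = 4, y in [2, 5]  -> 2 point(s)
Affine points: 2. Add the point at infinity: total = 3.

#E(F_7) = 3


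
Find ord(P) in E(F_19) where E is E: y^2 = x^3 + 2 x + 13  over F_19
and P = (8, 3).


Compute successive multiples of P until we hit O:
  1P = (8, 3)
  2P = (14, 12)
  3P = (4, 3)
  4P = (7, 16)
  5P = (2, 14)
  6P = (15, 13)
  7P = (12, 13)
  8P = (10, 11)
  ... (continuing to 24P)
  24P = O

ord(P) = 24


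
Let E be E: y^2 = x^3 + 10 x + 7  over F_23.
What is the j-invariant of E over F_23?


Delta = -16(4 a^3 + 27 b^2) mod 23 = 1
-1728 * (4 a)^3 = -1728 * (4*10)^3 mod 23 = 4
j = 4 * 1^(-1) mod 23 = 4

j = 4 (mod 23)


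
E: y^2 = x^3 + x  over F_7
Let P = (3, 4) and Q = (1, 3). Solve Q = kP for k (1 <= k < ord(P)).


Enumerate multiples of P until we hit Q = (1, 3):
  1P = (3, 4)
  2P = (1, 3)
Match found at i = 2.

k = 2


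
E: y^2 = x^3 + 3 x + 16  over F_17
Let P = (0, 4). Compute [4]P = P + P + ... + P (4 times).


k = 4 = 100_2 (binary, LSB first: 001)
Double-and-add from P = (0, 4):
  bit 0 = 0: acc unchanged = O
  bit 1 = 0: acc unchanged = O
  bit 2 = 1: acc = O + (0, 13) = (0, 13)

4P = (0, 13)


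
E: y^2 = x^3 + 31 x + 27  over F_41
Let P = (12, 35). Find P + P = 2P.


Doubling: s = (3 x1^2 + a) / (2 y1)
s = (3*12^2 + 31) / (2*35) mod 41 = 40
x3 = s^2 - 2 x1 mod 41 = 40^2 - 2*12 = 18
y3 = s (x1 - x3) - y1 mod 41 = 40 * (12 - 18) - 35 = 12

2P = (18, 12)


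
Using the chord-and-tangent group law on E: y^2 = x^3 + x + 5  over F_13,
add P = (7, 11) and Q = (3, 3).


P != Q, so use the chord formula.
s = (y2 - y1) / (x2 - x1) = (5) / (9) mod 13 = 2
x3 = s^2 - x1 - x2 mod 13 = 2^2 - 7 - 3 = 7
y3 = s (x1 - x3) - y1 mod 13 = 2 * (7 - 7) - 11 = 2

P + Q = (7, 2)


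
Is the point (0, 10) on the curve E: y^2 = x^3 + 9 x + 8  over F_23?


Check whether y^2 = x^3 + 9 x + 8 (mod 23) for (x, y) = (0, 10).
LHS: y^2 = 10^2 mod 23 = 8
RHS: x^3 + 9 x + 8 = 0^3 + 9*0 + 8 mod 23 = 8
LHS = RHS

Yes, on the curve


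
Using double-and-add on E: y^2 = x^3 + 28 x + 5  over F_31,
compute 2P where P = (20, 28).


k = 2 = 10_2 (binary, LSB first: 01)
Double-and-add from P = (20, 28):
  bit 0 = 0: acc unchanged = O
  bit 1 = 1: acc = O + (26, 22) = (26, 22)

2P = (26, 22)


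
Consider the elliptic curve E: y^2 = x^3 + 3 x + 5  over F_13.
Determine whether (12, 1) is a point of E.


Check whether y^2 = x^3 + 3 x + 5 (mod 13) for (x, y) = (12, 1).
LHS: y^2 = 1^2 mod 13 = 1
RHS: x^3 + 3 x + 5 = 12^3 + 3*12 + 5 mod 13 = 1
LHS = RHS

Yes, on the curve


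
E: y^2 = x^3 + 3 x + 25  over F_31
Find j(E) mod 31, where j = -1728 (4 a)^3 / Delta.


Delta = -16(4 a^3 + 27 b^2) mod 31 = 18
-1728 * (4 a)^3 = -1728 * (4*3)^3 mod 31 = 29
j = 29 * 18^(-1) mod 31 = 24

j = 24 (mod 31)


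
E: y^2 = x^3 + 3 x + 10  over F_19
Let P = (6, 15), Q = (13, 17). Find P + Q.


P != Q, so use the chord formula.
s = (y2 - y1) / (x2 - x1) = (2) / (7) mod 19 = 3
x3 = s^2 - x1 - x2 mod 19 = 3^2 - 6 - 13 = 9
y3 = s (x1 - x3) - y1 mod 19 = 3 * (6 - 9) - 15 = 14

P + Q = (9, 14)


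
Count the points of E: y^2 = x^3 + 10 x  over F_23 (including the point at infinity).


For each x in F_23, count y with y^2 = x^3 + 10 x + 0 mod 23:
  x = 0: RHS = 0, y in [0]  -> 1 point(s)
  x = 4: RHS = 12, y in [9, 14]  -> 2 point(s)
  x = 6: RHS = 0, y in [0]  -> 1 point(s)
  x = 12: RHS = 8, y in [10, 13]  -> 2 point(s)
  x = 13: RHS = 4, y in [2, 21]  -> 2 point(s)
  x = 14: RHS = 9, y in [3, 20]  -> 2 point(s)
  x = 15: RHS = 6, y in [11, 12]  -> 2 point(s)
  x = 16: RHS = 1, y in [1, 22]  -> 2 point(s)
  x = 17: RHS = 0, y in [0]  -> 1 point(s)
  x = 18: RHS = 9, y in [3, 20]  -> 2 point(s)
  x = 20: RHS = 12, y in [9, 14]  -> 2 point(s)
  x = 21: RHS = 18, y in [8, 15]  -> 2 point(s)
  x = 22: RHS = 12, y in [9, 14]  -> 2 point(s)
Affine points: 23. Add the point at infinity: total = 24.

#E(F_23) = 24


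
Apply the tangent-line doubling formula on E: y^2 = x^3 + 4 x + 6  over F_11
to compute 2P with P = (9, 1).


Doubling: s = (3 x1^2 + a) / (2 y1)
s = (3*9^2 + 4) / (2*1) mod 11 = 8
x3 = s^2 - 2 x1 mod 11 = 8^2 - 2*9 = 2
y3 = s (x1 - x3) - y1 mod 11 = 8 * (9 - 2) - 1 = 0

2P = (2, 0)


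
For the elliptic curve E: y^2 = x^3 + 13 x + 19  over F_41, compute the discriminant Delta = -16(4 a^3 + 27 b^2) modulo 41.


4 a^3 + 27 b^2 = 4*13^3 + 27*19^2 = 8788 + 9747 = 18535
Delta = -16 * (18535) = -296560
Delta mod 41 = 34

Delta = 34 (mod 41)


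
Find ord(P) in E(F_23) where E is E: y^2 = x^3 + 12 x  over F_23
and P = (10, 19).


Compute successive multiples of P until we hit O:
  1P = (10, 19)
  2P = (6, 9)
  3P = (19, 16)
  4P = (12, 20)
  5P = (7, 17)
  6P = (9, 20)
  7P = (5, 22)
  8P = (1, 17)
  ... (continuing to 24P)
  24P = O

ord(P) = 24


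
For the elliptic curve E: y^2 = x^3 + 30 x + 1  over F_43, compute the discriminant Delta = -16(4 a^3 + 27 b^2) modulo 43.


4 a^3 + 27 b^2 = 4*30^3 + 27*1^2 = 108000 + 27 = 108027
Delta = -16 * (108027) = -1728432
Delta mod 43 = 39

Delta = 39 (mod 43)


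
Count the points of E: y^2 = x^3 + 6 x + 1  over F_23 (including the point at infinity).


For each x in F_23, count y with y^2 = x^3 + 6 x + 1 mod 23:
  x = 0: RHS = 1, y in [1, 22]  -> 2 point(s)
  x = 1: RHS = 8, y in [10, 13]  -> 2 point(s)
  x = 3: RHS = 0, y in [0]  -> 1 point(s)
  x = 5: RHS = 18, y in [8, 15]  -> 2 point(s)
  x = 6: RHS = 0, y in [0]  -> 1 point(s)
  x = 7: RHS = 18, y in [8, 15]  -> 2 point(s)
  x = 8: RHS = 9, y in [3, 20]  -> 2 point(s)
  x = 9: RHS = 2, y in [5, 18]  -> 2 point(s)
  x = 10: RHS = 3, y in [7, 16]  -> 2 point(s)
  x = 11: RHS = 18, y in [8, 15]  -> 2 point(s)
  x = 14: RHS = 0, y in [0]  -> 1 point(s)
  x = 15: RHS = 16, y in [4, 19]  -> 2 point(s)
  x = 17: RHS = 2, y in [5, 18]  -> 2 point(s)
  x = 20: RHS = 2, y in [5, 18]  -> 2 point(s)
  x = 21: RHS = 4, y in [2, 21]  -> 2 point(s)
Affine points: 27. Add the point at infinity: total = 28.

#E(F_23) = 28


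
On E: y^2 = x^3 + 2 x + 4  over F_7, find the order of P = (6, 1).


Compute successive multiples of P until we hit O:
  1P = (6, 1)
  2P = (3, 3)
  3P = (0, 2)
  4P = (2, 3)
  5P = (1, 0)
  6P = (2, 4)
  7P = (0, 5)
  8P = (3, 4)
  ... (continuing to 10P)
  10P = O

ord(P) = 10


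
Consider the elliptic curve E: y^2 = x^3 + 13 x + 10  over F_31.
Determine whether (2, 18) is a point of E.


Check whether y^2 = x^3 + 13 x + 10 (mod 31) for (x, y) = (2, 18).
LHS: y^2 = 18^2 mod 31 = 14
RHS: x^3 + 13 x + 10 = 2^3 + 13*2 + 10 mod 31 = 13
LHS != RHS

No, not on the curve


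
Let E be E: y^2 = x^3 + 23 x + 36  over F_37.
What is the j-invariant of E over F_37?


Delta = -16(4 a^3 + 27 b^2) mod 37 = 26
-1728 * (4 a)^3 = -1728 * (4*23)^3 mod 37 = 31
j = 31 * 26^(-1) mod 37 = 14

j = 14 (mod 37)


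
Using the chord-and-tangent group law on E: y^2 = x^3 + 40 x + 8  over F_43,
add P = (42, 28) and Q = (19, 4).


P != Q, so use the chord formula.
s = (y2 - y1) / (x2 - x1) = (19) / (20) mod 43 = 16
x3 = s^2 - x1 - x2 mod 43 = 16^2 - 42 - 19 = 23
y3 = s (x1 - x3) - y1 mod 43 = 16 * (42 - 23) - 28 = 18

P + Q = (23, 18)


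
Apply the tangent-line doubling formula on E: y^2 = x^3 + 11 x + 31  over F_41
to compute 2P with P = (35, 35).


Doubling: s = (3 x1^2 + a) / (2 y1)
s = (3*35^2 + 11) / (2*35) mod 41 = 14
x3 = s^2 - 2 x1 mod 41 = 14^2 - 2*35 = 3
y3 = s (x1 - x3) - y1 mod 41 = 14 * (35 - 3) - 35 = 3

2P = (3, 3)


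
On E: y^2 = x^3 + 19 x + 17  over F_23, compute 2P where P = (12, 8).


k = 2 = 10_2 (binary, LSB first: 01)
Double-and-add from P = (12, 8):
  bit 0 = 0: acc unchanged = O
  bit 1 = 1: acc = O + (3, 20) = (3, 20)

2P = (3, 20)


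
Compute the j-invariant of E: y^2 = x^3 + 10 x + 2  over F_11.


Delta = -16(4 a^3 + 27 b^2) mod 11 = 8
-1728 * (4 a)^3 = -1728 * (4*10)^3 mod 11 = 9
j = 9 * 8^(-1) mod 11 = 8

j = 8 (mod 11)


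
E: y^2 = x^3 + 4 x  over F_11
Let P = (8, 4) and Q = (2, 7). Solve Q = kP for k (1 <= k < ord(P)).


Enumerate multiples of P until we hit Q = (2, 7):
  1P = (8, 4)
  2P = (4, 6)
  3P = (2, 4)
  4P = (1, 7)
  5P = (6, 3)
  6P = (0, 0)
  7P = (6, 8)
  8P = (1, 4)
  9P = (2, 7)
Match found at i = 9.

k = 9


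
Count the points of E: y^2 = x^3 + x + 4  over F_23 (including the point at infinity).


For each x in F_23, count y with y^2 = x^3 + 1 x + 4 mod 23:
  x = 0: RHS = 4, y in [2, 21]  -> 2 point(s)
  x = 1: RHS = 6, y in [11, 12]  -> 2 point(s)
  x = 4: RHS = 3, y in [7, 16]  -> 2 point(s)
  x = 7: RHS = 9, y in [3, 20]  -> 2 point(s)
  x = 8: RHS = 18, y in [8, 15]  -> 2 point(s)
  x = 9: RHS = 6, y in [11, 12]  -> 2 point(s)
  x = 10: RHS = 2, y in [5, 18]  -> 2 point(s)
  x = 11: RHS = 12, y in [9, 14]  -> 2 point(s)
  x = 13: RHS = 6, y in [11, 12]  -> 2 point(s)
  x = 14: RHS = 2, y in [5, 18]  -> 2 point(s)
  x = 15: RHS = 13, y in [6, 17]  -> 2 point(s)
  x = 17: RHS = 12, y in [9, 14]  -> 2 point(s)
  x = 18: RHS = 12, y in [9, 14]  -> 2 point(s)
  x = 22: RHS = 2, y in [5, 18]  -> 2 point(s)
Affine points: 28. Add the point at infinity: total = 29.

#E(F_23) = 29


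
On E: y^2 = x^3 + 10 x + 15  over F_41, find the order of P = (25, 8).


Compute successive multiples of P until we hit O:
  1P = (25, 8)
  2P = (28, 5)
  3P = (30, 38)
  4P = (22, 10)
  5P = (40, 2)
  6P = (27, 1)
  7P = (32, 37)
  8P = (2, 17)
  ... (continuing to 44P)
  44P = O

ord(P) = 44


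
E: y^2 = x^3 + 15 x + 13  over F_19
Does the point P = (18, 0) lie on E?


Check whether y^2 = x^3 + 15 x + 13 (mod 19) for (x, y) = (18, 0).
LHS: y^2 = 0^2 mod 19 = 0
RHS: x^3 + 15 x + 13 = 18^3 + 15*18 + 13 mod 19 = 16
LHS != RHS

No, not on the curve


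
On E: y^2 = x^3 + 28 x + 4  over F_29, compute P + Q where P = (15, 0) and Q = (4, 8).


P != Q, so use the chord formula.
s = (y2 - y1) / (x2 - x1) = (8) / (18) mod 29 = 23
x3 = s^2 - x1 - x2 mod 29 = 23^2 - 15 - 4 = 17
y3 = s (x1 - x3) - y1 mod 29 = 23 * (15 - 17) - 0 = 12

P + Q = (17, 12)


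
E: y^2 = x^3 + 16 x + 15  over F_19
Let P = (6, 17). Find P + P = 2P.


Doubling: s = (3 x1^2 + a) / (2 y1)
s = (3*6^2 + 16) / (2*17) mod 19 = 7
x3 = s^2 - 2 x1 mod 19 = 7^2 - 2*6 = 18
y3 = s (x1 - x3) - y1 mod 19 = 7 * (6 - 18) - 17 = 13

2P = (18, 13)


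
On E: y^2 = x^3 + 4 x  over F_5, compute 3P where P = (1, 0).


k = 3 = 11_2 (binary, LSB first: 11)
Double-and-add from P = (1, 0):
  bit 0 = 1: acc = O + (1, 0) = (1, 0)
  bit 1 = 1: acc = (1, 0) + O = (1, 0)

3P = (1, 0)


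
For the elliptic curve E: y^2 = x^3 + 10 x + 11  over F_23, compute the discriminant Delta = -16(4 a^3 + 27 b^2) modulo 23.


4 a^3 + 27 b^2 = 4*10^3 + 27*11^2 = 4000 + 3267 = 7267
Delta = -16 * (7267) = -116272
Delta mod 23 = 16

Delta = 16 (mod 23)


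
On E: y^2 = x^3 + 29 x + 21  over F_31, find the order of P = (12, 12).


Compute successive multiples of P until we hit O:
  1P = (12, 12)
  2P = (1, 12)
  3P = (18, 19)
  4P = (17, 8)
  5P = (20, 13)
  6P = (15, 7)
  7P = (24, 8)
  8P = (2, 26)
  ... (continuing to 32P)
  32P = O

ord(P) = 32


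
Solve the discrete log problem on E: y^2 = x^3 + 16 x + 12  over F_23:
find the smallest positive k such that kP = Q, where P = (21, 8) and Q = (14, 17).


Enumerate multiples of P until we hit Q = (14, 17):
  1P = (21, 8)
  2P = (20, 11)
  3P = (14, 17)
Match found at i = 3.

k = 3


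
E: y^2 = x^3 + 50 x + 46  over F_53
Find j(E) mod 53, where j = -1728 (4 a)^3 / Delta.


Delta = -16(4 a^3 + 27 b^2) mod 53 = 11
-1728 * (4 a)^3 = -1728 * (4*50)^3 mod 53 = 17
j = 17 * 11^(-1) mod 53 = 16

j = 16 (mod 53)


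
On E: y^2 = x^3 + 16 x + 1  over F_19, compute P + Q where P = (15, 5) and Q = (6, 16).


P != Q, so use the chord formula.
s = (y2 - y1) / (x2 - x1) = (11) / (10) mod 19 = 3
x3 = s^2 - x1 - x2 mod 19 = 3^2 - 15 - 6 = 7
y3 = s (x1 - x3) - y1 mod 19 = 3 * (15 - 7) - 5 = 0

P + Q = (7, 0)


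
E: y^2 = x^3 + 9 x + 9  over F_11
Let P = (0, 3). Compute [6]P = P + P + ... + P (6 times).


k = 6 = 110_2 (binary, LSB first: 011)
Double-and-add from P = (0, 3):
  bit 0 = 0: acc unchanged = O
  bit 1 = 1: acc = O + (5, 6) = (5, 6)
  bit 2 = 1: acc = (5, 6) + (6, 9) = (9, 4)

6P = (9, 4)


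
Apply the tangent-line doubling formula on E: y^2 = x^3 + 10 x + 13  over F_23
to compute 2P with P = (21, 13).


Doubling: s = (3 x1^2 + a) / (2 y1)
s = (3*21^2 + 10) / (2*13) mod 23 = 15
x3 = s^2 - 2 x1 mod 23 = 15^2 - 2*21 = 22
y3 = s (x1 - x3) - y1 mod 23 = 15 * (21 - 22) - 13 = 18

2P = (22, 18)


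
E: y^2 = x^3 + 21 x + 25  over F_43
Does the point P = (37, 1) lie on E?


Check whether y^2 = x^3 + 21 x + 25 (mod 43) for (x, y) = (37, 1).
LHS: y^2 = 1^2 mod 43 = 1
RHS: x^3 + 21 x + 25 = 37^3 + 21*37 + 25 mod 43 = 27
LHS != RHS

No, not on the curve


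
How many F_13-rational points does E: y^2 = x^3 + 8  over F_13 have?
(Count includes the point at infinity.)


For each x in F_13, count y with y^2 = x^3 + 0 x + 8 mod 13:
  x = 1: RHS = 9, y in [3, 10]  -> 2 point(s)
  x = 2: RHS = 3, y in [4, 9]  -> 2 point(s)
  x = 3: RHS = 9, y in [3, 10]  -> 2 point(s)
  x = 5: RHS = 3, y in [4, 9]  -> 2 point(s)
  x = 6: RHS = 3, y in [4, 9]  -> 2 point(s)
  x = 7: RHS = 0, y in [0]  -> 1 point(s)
  x = 8: RHS = 0, y in [0]  -> 1 point(s)
  x = 9: RHS = 9, y in [3, 10]  -> 2 point(s)
  x = 11: RHS = 0, y in [0]  -> 1 point(s)
Affine points: 15. Add the point at infinity: total = 16.

#E(F_13) = 16


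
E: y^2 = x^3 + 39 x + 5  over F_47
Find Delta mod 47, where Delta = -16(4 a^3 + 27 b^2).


4 a^3 + 27 b^2 = 4*39^3 + 27*5^2 = 237276 + 675 = 237951
Delta = -16 * (237951) = -3807216
Delta mod 47 = 19

Delta = 19 (mod 47)


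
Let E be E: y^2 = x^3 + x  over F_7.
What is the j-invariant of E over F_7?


Delta = -16(4 a^3 + 27 b^2) mod 7 = 6
-1728 * (4 a)^3 = -1728 * (4*1)^3 mod 7 = 1
j = 1 * 6^(-1) mod 7 = 6

j = 6 (mod 7)


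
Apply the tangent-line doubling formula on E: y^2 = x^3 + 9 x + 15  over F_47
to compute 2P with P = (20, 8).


Doubling: s = (3 x1^2 + a) / (2 y1)
s = (3*20^2 + 9) / (2*8) mod 47 = 8
x3 = s^2 - 2 x1 mod 47 = 8^2 - 2*20 = 24
y3 = s (x1 - x3) - y1 mod 47 = 8 * (20 - 24) - 8 = 7

2P = (24, 7)


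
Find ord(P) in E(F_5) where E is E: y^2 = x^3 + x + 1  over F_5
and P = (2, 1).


Compute successive multiples of P until we hit O:
  1P = (2, 1)
  2P = (2, 4)
  3P = O

ord(P) = 3


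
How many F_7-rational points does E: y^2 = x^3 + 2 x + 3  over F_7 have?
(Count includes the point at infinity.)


For each x in F_7, count y with y^2 = x^3 + 2 x + 3 mod 7:
  x = 2: RHS = 1, y in [1, 6]  -> 2 point(s)
  x = 3: RHS = 1, y in [1, 6]  -> 2 point(s)
  x = 6: RHS = 0, y in [0]  -> 1 point(s)
Affine points: 5. Add the point at infinity: total = 6.

#E(F_7) = 6


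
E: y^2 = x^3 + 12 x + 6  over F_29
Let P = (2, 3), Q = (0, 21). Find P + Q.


P != Q, so use the chord formula.
s = (y2 - y1) / (x2 - x1) = (18) / (27) mod 29 = 20
x3 = s^2 - x1 - x2 mod 29 = 20^2 - 2 - 0 = 21
y3 = s (x1 - x3) - y1 mod 29 = 20 * (2 - 21) - 3 = 23

P + Q = (21, 23)


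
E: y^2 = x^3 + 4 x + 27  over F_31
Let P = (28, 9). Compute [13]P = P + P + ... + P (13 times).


k = 13 = 1101_2 (binary, LSB first: 1011)
Double-and-add from P = (28, 9):
  bit 0 = 1: acc = O + (28, 9) = (28, 9)
  bit 1 = 0: acc unchanged = (28, 9)
  bit 2 = 1: acc = (28, 9) + (16, 23) = (3, 29)
  bit 3 = 1: acc = (3, 29) + (4, 18) = (21, 14)

13P = (21, 14)


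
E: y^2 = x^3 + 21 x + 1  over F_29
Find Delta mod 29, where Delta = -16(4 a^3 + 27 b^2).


4 a^3 + 27 b^2 = 4*21^3 + 27*1^2 = 37044 + 27 = 37071
Delta = -16 * (37071) = -593136
Delta mod 29 = 1

Delta = 1 (mod 29)


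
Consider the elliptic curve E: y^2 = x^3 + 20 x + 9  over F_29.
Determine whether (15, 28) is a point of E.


Check whether y^2 = x^3 + 20 x + 9 (mod 29) for (x, y) = (15, 28).
LHS: y^2 = 28^2 mod 29 = 1
RHS: x^3 + 20 x + 9 = 15^3 + 20*15 + 9 mod 29 = 1
LHS = RHS

Yes, on the curve


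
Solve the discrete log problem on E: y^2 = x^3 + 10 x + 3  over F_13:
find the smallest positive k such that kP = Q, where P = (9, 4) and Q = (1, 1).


Enumerate multiples of P until we hit Q = (1, 1):
  1P = (9, 4)
  2P = (11, 1)
  3P = (5, 3)
  4P = (8, 6)
  5P = (0, 4)
  6P = (4, 9)
  7P = (1, 1)
Match found at i = 7.

k = 7


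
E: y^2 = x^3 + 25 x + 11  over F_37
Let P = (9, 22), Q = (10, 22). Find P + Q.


P != Q, so use the chord formula.
s = (y2 - y1) / (x2 - x1) = (0) / (1) mod 37 = 0
x3 = s^2 - x1 - x2 mod 37 = 0^2 - 9 - 10 = 18
y3 = s (x1 - x3) - y1 mod 37 = 0 * (9 - 18) - 22 = 15

P + Q = (18, 15)


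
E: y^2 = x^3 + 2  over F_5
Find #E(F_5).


For each x in F_5, count y with y^2 = x^3 + 0 x + 2 mod 5:
  x = 2: RHS = 0, y in [0]  -> 1 point(s)
  x = 3: RHS = 4, y in [2, 3]  -> 2 point(s)
  x = 4: RHS = 1, y in [1, 4]  -> 2 point(s)
Affine points: 5. Add the point at infinity: total = 6.

#E(F_5) = 6


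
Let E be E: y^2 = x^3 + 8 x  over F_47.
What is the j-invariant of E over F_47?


Delta = -16(4 a^3 + 27 b^2) mod 47 = 38
-1728 * (4 a)^3 = -1728 * (4*8)^3 mod 47 = 5
j = 5 * 38^(-1) mod 47 = 36

j = 36 (mod 47)


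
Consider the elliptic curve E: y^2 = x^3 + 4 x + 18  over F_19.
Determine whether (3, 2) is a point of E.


Check whether y^2 = x^3 + 4 x + 18 (mod 19) for (x, y) = (3, 2).
LHS: y^2 = 2^2 mod 19 = 4
RHS: x^3 + 4 x + 18 = 3^3 + 4*3 + 18 mod 19 = 0
LHS != RHS

No, not on the curve


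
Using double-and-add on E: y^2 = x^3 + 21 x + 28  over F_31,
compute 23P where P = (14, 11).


k = 23 = 10111_2 (binary, LSB first: 11101)
Double-and-add from P = (14, 11):
  bit 0 = 1: acc = O + (14, 11) = (14, 11)
  bit 1 = 1: acc = (14, 11) + (11, 3) = (20, 4)
  bit 2 = 1: acc = (20, 4) + (13, 24) = (3, 5)
  bit 3 = 0: acc unchanged = (3, 5)
  bit 4 = 1: acc = (3, 5) + (29, 28) = (9, 4)

23P = (9, 4)


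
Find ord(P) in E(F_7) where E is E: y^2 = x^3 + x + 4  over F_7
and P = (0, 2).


Compute successive multiples of P until we hit O:
  1P = (0, 2)
  2P = (4, 4)
  3P = (5, 6)
  4P = (6, 3)
  5P = (2, 0)
  6P = (6, 4)
  7P = (5, 1)
  8P = (4, 3)
  ... (continuing to 10P)
  10P = O

ord(P) = 10


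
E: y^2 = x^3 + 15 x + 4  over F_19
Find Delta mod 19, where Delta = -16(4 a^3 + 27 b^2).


4 a^3 + 27 b^2 = 4*15^3 + 27*4^2 = 13500 + 432 = 13932
Delta = -16 * (13932) = -222912
Delta mod 19 = 15

Delta = 15 (mod 19)


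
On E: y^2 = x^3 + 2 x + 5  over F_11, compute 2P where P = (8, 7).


Doubling: s = (3 x1^2 + a) / (2 y1)
s = (3*8^2 + 2) / (2*7) mod 11 = 6
x3 = s^2 - 2 x1 mod 11 = 6^2 - 2*8 = 9
y3 = s (x1 - x3) - y1 mod 11 = 6 * (8 - 9) - 7 = 9

2P = (9, 9)


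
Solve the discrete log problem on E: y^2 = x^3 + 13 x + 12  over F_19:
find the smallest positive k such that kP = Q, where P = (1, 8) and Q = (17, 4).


Enumerate multiples of P until we hit Q = (17, 4):
  1P = (1, 8)
  2P = (18, 13)
  3P = (11, 17)
  4P = (8, 18)
  5P = (7, 16)
  6P = (17, 15)
  7P = (17, 4)
Match found at i = 7.

k = 7


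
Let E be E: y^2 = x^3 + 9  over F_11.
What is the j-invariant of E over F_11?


Delta = -16(4 a^3 + 27 b^2) mod 11 = 10
-1728 * (4 a)^3 = -1728 * (4*0)^3 mod 11 = 0
j = 0 * 10^(-1) mod 11 = 0

j = 0 (mod 11)


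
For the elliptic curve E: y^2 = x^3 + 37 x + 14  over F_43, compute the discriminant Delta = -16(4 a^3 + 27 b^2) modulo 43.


4 a^3 + 27 b^2 = 4*37^3 + 27*14^2 = 202612 + 5292 = 207904
Delta = -16 * (207904) = -3326464
Delta mod 43 = 16

Delta = 16 (mod 43)


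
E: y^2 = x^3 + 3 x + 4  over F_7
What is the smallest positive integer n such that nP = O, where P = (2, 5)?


Compute successive multiples of P until we hit O:
  1P = (2, 5)
  2P = (0, 5)
  3P = (5, 2)
  4P = (1, 1)
  5P = (6, 0)
  6P = (1, 6)
  7P = (5, 5)
  8P = (0, 2)
  ... (continuing to 10P)
  10P = O

ord(P) = 10


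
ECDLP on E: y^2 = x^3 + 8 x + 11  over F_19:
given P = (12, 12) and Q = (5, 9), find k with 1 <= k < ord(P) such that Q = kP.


Enumerate multiples of P until we hit Q = (5, 9):
  1P = (12, 12)
  2P = (6, 3)
  3P = (8, 13)
  4P = (5, 10)
  5P = (11, 10)
  6P = (0, 12)
  7P = (7, 7)
  8P = (1, 18)
  9P = (3, 9)
  10P = (2, 4)
  11P = (14, 13)
  12P = (17, 14)
  13P = (16, 13)
  14P = (16, 6)
  15P = (17, 5)
  16P = (14, 6)
  17P = (2, 15)
  18P = (3, 10)
  19P = (1, 1)
  20P = (7, 12)
  21P = (0, 7)
  22P = (11, 9)
  23P = (5, 9)
Match found at i = 23.

k = 23


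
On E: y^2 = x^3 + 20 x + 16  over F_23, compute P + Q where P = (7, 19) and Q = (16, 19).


P != Q, so use the chord formula.
s = (y2 - y1) / (x2 - x1) = (0) / (9) mod 23 = 0
x3 = s^2 - x1 - x2 mod 23 = 0^2 - 7 - 16 = 0
y3 = s (x1 - x3) - y1 mod 23 = 0 * (7 - 0) - 19 = 4

P + Q = (0, 4)


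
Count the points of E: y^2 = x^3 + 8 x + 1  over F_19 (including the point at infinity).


For each x in F_19, count y with y^2 = x^3 + 8 x + 1 mod 19:
  x = 0: RHS = 1, y in [1, 18]  -> 2 point(s)
  x = 2: RHS = 6, y in [5, 14]  -> 2 point(s)
  x = 7: RHS = 1, y in [1, 18]  -> 2 point(s)
  x = 8: RHS = 7, y in [8, 11]  -> 2 point(s)
  x = 9: RHS = 4, y in [2, 17]  -> 2 point(s)
  x = 10: RHS = 17, y in [6, 13]  -> 2 point(s)
  x = 12: RHS = 1, y in [1, 18]  -> 2 point(s)
  x = 14: RHS = 7, y in [8, 11]  -> 2 point(s)
  x = 15: RHS = 0, y in [0]  -> 1 point(s)
  x = 16: RHS = 7, y in [8, 11]  -> 2 point(s)
  x = 18: RHS = 11, y in [7, 12]  -> 2 point(s)
Affine points: 21. Add the point at infinity: total = 22.

#E(F_19) = 22


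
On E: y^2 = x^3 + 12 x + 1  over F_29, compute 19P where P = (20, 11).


k = 19 = 10011_2 (binary, LSB first: 11001)
Double-and-add from P = (20, 11):
  bit 0 = 1: acc = O + (20, 11) = (20, 11)
  bit 1 = 1: acc = (20, 11) + (14, 19) = (0, 1)
  bit 2 = 0: acc unchanged = (0, 1)
  bit 3 = 0: acc unchanged = (0, 1)
  bit 4 = 1: acc = (0, 1) + (3, 21) = (6, 17)

19P = (6, 17)


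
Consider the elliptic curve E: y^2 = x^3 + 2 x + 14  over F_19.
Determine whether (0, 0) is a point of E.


Check whether y^2 = x^3 + 2 x + 14 (mod 19) for (x, y) = (0, 0).
LHS: y^2 = 0^2 mod 19 = 0
RHS: x^3 + 2 x + 14 = 0^3 + 2*0 + 14 mod 19 = 14
LHS != RHS

No, not on the curve


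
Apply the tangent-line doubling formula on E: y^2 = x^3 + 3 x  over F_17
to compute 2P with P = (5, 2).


Doubling: s = (3 x1^2 + a) / (2 y1)
s = (3*5^2 + 3) / (2*2) mod 17 = 11
x3 = s^2 - 2 x1 mod 17 = 11^2 - 2*5 = 9
y3 = s (x1 - x3) - y1 mod 17 = 11 * (5 - 9) - 2 = 5

2P = (9, 5)


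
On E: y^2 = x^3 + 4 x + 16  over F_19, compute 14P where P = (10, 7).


k = 14 = 1110_2 (binary, LSB first: 0111)
Double-and-add from P = (10, 7):
  bit 0 = 0: acc unchanged = O
  bit 1 = 1: acc = O + (18, 12) = (18, 12)
  bit 2 = 1: acc = (18, 12) + (7, 11) = (5, 3)
  bit 3 = 1: acc = (5, 3) + (3, 13) = (17, 0)

14P = (17, 0)


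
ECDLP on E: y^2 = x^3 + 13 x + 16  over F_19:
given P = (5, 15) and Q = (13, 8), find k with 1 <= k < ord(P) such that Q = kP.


Enumerate multiples of P until we hit Q = (13, 8):
  1P = (5, 15)
  2P = (16, 11)
  3P = (3, 5)
  4P = (17, 1)
  5P = (1, 12)
  6P = (10, 5)
  7P = (8, 10)
  8P = (13, 11)
  9P = (6, 14)
  10P = (9, 8)
  11P = (14, 15)
  12P = (0, 4)
  13P = (12, 0)
  14P = (0, 15)
  15P = (14, 4)
  16P = (9, 11)
  17P = (6, 5)
  18P = (13, 8)
Match found at i = 18.

k = 18


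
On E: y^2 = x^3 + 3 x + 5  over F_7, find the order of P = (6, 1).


Compute successive multiples of P until we hit O:
  1P = (6, 1)
  2P = (4, 5)
  3P = (1, 3)
  4P = (1, 4)
  5P = (4, 2)
  6P = (6, 6)
  7P = O

ord(P) = 7


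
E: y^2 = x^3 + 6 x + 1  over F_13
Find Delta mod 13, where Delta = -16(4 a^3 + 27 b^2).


4 a^3 + 27 b^2 = 4*6^3 + 27*1^2 = 864 + 27 = 891
Delta = -16 * (891) = -14256
Delta mod 13 = 5

Delta = 5 (mod 13)


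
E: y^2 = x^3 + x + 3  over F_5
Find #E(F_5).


For each x in F_5, count y with y^2 = x^3 + 1 x + 3 mod 5:
  x = 1: RHS = 0, y in [0]  -> 1 point(s)
  x = 4: RHS = 1, y in [1, 4]  -> 2 point(s)
Affine points: 3. Add the point at infinity: total = 4.

#E(F_5) = 4


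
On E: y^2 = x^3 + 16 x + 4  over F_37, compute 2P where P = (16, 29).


Doubling: s = (3 x1^2 + a) / (2 y1)
s = (3*16^2 + 16) / (2*29) mod 37 = 25
x3 = s^2 - 2 x1 mod 37 = 25^2 - 2*16 = 1
y3 = s (x1 - x3) - y1 mod 37 = 25 * (16 - 1) - 29 = 13

2P = (1, 13)


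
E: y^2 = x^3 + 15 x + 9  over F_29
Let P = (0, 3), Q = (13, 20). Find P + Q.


P != Q, so use the chord formula.
s = (y2 - y1) / (x2 - x1) = (17) / (13) mod 29 = 8
x3 = s^2 - x1 - x2 mod 29 = 8^2 - 0 - 13 = 22
y3 = s (x1 - x3) - y1 mod 29 = 8 * (0 - 22) - 3 = 24

P + Q = (22, 24)


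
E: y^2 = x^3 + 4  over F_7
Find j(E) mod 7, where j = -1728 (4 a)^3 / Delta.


Delta = -16(4 a^3 + 27 b^2) mod 7 = 4
-1728 * (4 a)^3 = -1728 * (4*0)^3 mod 7 = 0
j = 0 * 4^(-1) mod 7 = 0

j = 0 (mod 7)


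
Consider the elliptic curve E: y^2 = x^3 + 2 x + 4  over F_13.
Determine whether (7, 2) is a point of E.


Check whether y^2 = x^3 + 2 x + 4 (mod 13) for (x, y) = (7, 2).
LHS: y^2 = 2^2 mod 13 = 4
RHS: x^3 + 2 x + 4 = 7^3 + 2*7 + 4 mod 13 = 10
LHS != RHS

No, not on the curve


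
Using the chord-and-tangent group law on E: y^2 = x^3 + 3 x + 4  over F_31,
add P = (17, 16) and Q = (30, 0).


P != Q, so use the chord formula.
s = (y2 - y1) / (x2 - x1) = (15) / (13) mod 31 = 25
x3 = s^2 - x1 - x2 mod 31 = 25^2 - 17 - 30 = 20
y3 = s (x1 - x3) - y1 mod 31 = 25 * (17 - 20) - 16 = 2

P + Q = (20, 2)


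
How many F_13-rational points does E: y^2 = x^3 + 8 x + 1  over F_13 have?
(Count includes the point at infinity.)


For each x in F_13, count y with y^2 = x^3 + 8 x + 1 mod 13:
  x = 0: RHS = 1, y in [1, 12]  -> 2 point(s)
  x = 1: RHS = 10, y in [6, 7]  -> 2 point(s)
  x = 2: RHS = 12, y in [5, 8]  -> 2 point(s)
  x = 3: RHS = 0, y in [0]  -> 1 point(s)
  x = 5: RHS = 10, y in [6, 7]  -> 2 point(s)
  x = 7: RHS = 10, y in [6, 7]  -> 2 point(s)
  x = 9: RHS = 9, y in [3, 10]  -> 2 point(s)
  x = 11: RHS = 3, y in [4, 9]  -> 2 point(s)
Affine points: 15. Add the point at infinity: total = 16.

#E(F_13) = 16


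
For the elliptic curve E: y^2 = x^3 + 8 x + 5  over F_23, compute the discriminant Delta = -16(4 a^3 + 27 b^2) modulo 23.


4 a^3 + 27 b^2 = 4*8^3 + 27*5^2 = 2048 + 675 = 2723
Delta = -16 * (2723) = -43568
Delta mod 23 = 17

Delta = 17 (mod 23)


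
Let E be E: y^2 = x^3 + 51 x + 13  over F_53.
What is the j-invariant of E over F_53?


Delta = -16(4 a^3 + 27 b^2) mod 53 = 8
-1728 * (4 a)^3 = -1728 * (4*51)^3 mod 53 = 7
j = 7 * 8^(-1) mod 53 = 34

j = 34 (mod 53)


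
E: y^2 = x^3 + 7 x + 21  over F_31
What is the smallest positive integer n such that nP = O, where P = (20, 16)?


Compute successive multiples of P until we hit O:
  1P = (20, 16)
  2P = (26, 27)
  3P = (3, 10)
  4P = (24, 30)
  5P = (7, 14)
  6P = (22, 29)
  7P = (8, 0)
  8P = (22, 2)
  ... (continuing to 14P)
  14P = O

ord(P) = 14


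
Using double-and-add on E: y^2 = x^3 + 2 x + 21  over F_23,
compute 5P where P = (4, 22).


k = 5 = 101_2 (binary, LSB first: 101)
Double-and-add from P = (4, 22):
  bit 0 = 1: acc = O + (4, 22) = (4, 22)
  bit 1 = 0: acc unchanged = (4, 22)
  bit 2 = 1: acc = (4, 22) + (21, 3) = (1, 22)

5P = (1, 22)


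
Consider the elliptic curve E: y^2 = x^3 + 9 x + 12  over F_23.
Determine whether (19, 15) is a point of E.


Check whether y^2 = x^3 + 9 x + 12 (mod 23) for (x, y) = (19, 15).
LHS: y^2 = 15^2 mod 23 = 18
RHS: x^3 + 9 x + 12 = 19^3 + 9*19 + 12 mod 23 = 4
LHS != RHS

No, not on the curve


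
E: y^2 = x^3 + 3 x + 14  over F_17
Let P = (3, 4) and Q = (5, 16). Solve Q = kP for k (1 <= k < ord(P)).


Enumerate multiples of P until we hit Q = (5, 16):
  1P = (3, 4)
  2P = (7, 15)
  3P = (5, 16)
Match found at i = 3.

k = 3


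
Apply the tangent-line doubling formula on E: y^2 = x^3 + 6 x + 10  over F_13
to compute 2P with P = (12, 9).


Doubling: s = (3 x1^2 + a) / (2 y1)
s = (3*12^2 + 6) / (2*9) mod 13 = 7
x3 = s^2 - 2 x1 mod 13 = 7^2 - 2*12 = 12
y3 = s (x1 - x3) - y1 mod 13 = 7 * (12 - 12) - 9 = 4

2P = (12, 4)


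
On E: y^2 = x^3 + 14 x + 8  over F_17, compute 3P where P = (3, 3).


k = 3 = 11_2 (binary, LSB first: 11)
Double-and-add from P = (3, 3):
  bit 0 = 1: acc = O + (3, 3) = (3, 3)
  bit 1 = 1: acc = (3, 3) + (10, 3) = (4, 14)

3P = (4, 14)


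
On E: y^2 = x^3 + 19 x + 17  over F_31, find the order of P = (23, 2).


Compute successive multiples of P until we hit O:
  1P = (23, 2)
  2P = (26, 18)
  3P = (7, 11)
  4P = (15, 9)
  5P = (2, 30)
  6P = (25, 11)
  7P = (11, 21)
  8P = (29, 23)
  ... (continuing to 41P)
  41P = O

ord(P) = 41


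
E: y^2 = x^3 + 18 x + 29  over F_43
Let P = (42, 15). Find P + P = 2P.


Doubling: s = (3 x1^2 + a) / (2 y1)
s = (3*42^2 + 18) / (2*15) mod 43 = 5
x3 = s^2 - 2 x1 mod 43 = 5^2 - 2*42 = 27
y3 = s (x1 - x3) - y1 mod 43 = 5 * (42 - 27) - 15 = 17

2P = (27, 17)


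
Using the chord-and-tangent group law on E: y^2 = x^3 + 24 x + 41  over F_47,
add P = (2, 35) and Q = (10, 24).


P != Q, so use the chord formula.
s = (y2 - y1) / (x2 - x1) = (36) / (8) mod 47 = 28
x3 = s^2 - x1 - x2 mod 47 = 28^2 - 2 - 10 = 20
y3 = s (x1 - x3) - y1 mod 47 = 28 * (2 - 20) - 35 = 25

P + Q = (20, 25)


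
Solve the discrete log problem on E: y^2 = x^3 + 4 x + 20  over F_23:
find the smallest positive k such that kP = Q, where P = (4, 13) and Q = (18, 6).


Enumerate multiples of P until we hit Q = (18, 6):
  1P = (4, 13)
  2P = (19, 3)
  3P = (3, 17)
  4P = (9, 7)
  5P = (5, 2)
  6P = (20, 2)
  7P = (1, 18)
  8P = (8, 9)
  9P = (12, 18)
  10P = (2, 17)
  11P = (21, 21)
  12P = (10, 18)
  13P = (18, 6)
Match found at i = 13.

k = 13


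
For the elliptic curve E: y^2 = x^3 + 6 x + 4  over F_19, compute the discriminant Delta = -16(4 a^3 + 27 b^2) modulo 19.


4 a^3 + 27 b^2 = 4*6^3 + 27*4^2 = 864 + 432 = 1296
Delta = -16 * (1296) = -20736
Delta mod 19 = 12

Delta = 12 (mod 19)


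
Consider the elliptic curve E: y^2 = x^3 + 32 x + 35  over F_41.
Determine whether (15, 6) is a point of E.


Check whether y^2 = x^3 + 32 x + 35 (mod 41) for (x, y) = (15, 6).
LHS: y^2 = 6^2 mod 41 = 36
RHS: x^3 + 32 x + 35 = 15^3 + 32*15 + 35 mod 41 = 36
LHS = RHS

Yes, on the curve


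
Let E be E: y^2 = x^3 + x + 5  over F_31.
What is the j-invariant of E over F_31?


Delta = -16(4 a^3 + 27 b^2) mod 31 = 17
-1728 * (4 a)^3 = -1728 * (4*1)^3 mod 31 = 16
j = 16 * 17^(-1) mod 31 = 21

j = 21 (mod 31)


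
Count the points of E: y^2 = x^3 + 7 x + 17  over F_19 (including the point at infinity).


For each x in F_19, count y with y^2 = x^3 + 7 x + 17 mod 19:
  x = 0: RHS = 17, y in [6, 13]  -> 2 point(s)
  x = 1: RHS = 6, y in [5, 14]  -> 2 point(s)
  x = 2: RHS = 1, y in [1, 18]  -> 2 point(s)
  x = 5: RHS = 6, y in [5, 14]  -> 2 point(s)
  x = 6: RHS = 9, y in [3, 16]  -> 2 point(s)
  x = 9: RHS = 11, y in [7, 12]  -> 2 point(s)
  x = 10: RHS = 4, y in [2, 17]  -> 2 point(s)
  x = 11: RHS = 0, y in [0]  -> 1 point(s)
  x = 12: RHS = 5, y in [9, 10]  -> 2 point(s)
  x = 13: RHS = 6, y in [5, 14]  -> 2 point(s)
  x = 14: RHS = 9, y in [3, 16]  -> 2 point(s)
  x = 15: RHS = 1, y in [1, 18]  -> 2 point(s)
  x = 16: RHS = 7, y in [8, 11]  -> 2 point(s)
  x = 18: RHS = 9, y in [3, 16]  -> 2 point(s)
Affine points: 27. Add the point at infinity: total = 28.

#E(F_19) = 28


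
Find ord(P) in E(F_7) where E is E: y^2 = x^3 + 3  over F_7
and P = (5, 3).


Compute successive multiples of P until we hit O:
  1P = (5, 3)
  2P = (1, 5)
  3P = (3, 3)
  4P = (6, 4)
  5P = (4, 5)
  6P = (2, 5)
  7P = (2, 2)
  8P = (4, 2)
  ... (continuing to 13P)
  13P = O

ord(P) = 13
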